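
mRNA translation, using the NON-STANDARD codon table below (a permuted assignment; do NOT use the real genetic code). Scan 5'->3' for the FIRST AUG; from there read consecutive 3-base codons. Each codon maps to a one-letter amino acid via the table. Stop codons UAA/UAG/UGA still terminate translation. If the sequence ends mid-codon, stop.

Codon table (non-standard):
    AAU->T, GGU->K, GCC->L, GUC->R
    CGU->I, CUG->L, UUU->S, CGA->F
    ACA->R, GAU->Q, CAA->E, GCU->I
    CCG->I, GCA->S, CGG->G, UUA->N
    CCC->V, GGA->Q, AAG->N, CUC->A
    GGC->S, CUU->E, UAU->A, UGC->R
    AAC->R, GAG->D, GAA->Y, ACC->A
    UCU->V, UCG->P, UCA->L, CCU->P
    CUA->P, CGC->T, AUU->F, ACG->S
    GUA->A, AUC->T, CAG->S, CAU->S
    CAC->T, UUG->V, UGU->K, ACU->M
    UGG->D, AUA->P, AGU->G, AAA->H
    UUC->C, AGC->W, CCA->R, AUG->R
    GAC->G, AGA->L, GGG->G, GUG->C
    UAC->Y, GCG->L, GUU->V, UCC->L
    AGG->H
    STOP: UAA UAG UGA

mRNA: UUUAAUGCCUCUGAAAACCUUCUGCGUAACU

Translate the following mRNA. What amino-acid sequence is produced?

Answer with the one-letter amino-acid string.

Answer: RPLHACRAM

Derivation:
start AUG at pos 4
pos 4: AUG -> R; peptide=R
pos 7: CCU -> P; peptide=RP
pos 10: CUG -> L; peptide=RPL
pos 13: AAA -> H; peptide=RPLH
pos 16: ACC -> A; peptide=RPLHA
pos 19: UUC -> C; peptide=RPLHAC
pos 22: UGC -> R; peptide=RPLHACR
pos 25: GUA -> A; peptide=RPLHACRA
pos 28: ACU -> M; peptide=RPLHACRAM
pos 31: only 0 nt remain (<3), stop (end of mRNA)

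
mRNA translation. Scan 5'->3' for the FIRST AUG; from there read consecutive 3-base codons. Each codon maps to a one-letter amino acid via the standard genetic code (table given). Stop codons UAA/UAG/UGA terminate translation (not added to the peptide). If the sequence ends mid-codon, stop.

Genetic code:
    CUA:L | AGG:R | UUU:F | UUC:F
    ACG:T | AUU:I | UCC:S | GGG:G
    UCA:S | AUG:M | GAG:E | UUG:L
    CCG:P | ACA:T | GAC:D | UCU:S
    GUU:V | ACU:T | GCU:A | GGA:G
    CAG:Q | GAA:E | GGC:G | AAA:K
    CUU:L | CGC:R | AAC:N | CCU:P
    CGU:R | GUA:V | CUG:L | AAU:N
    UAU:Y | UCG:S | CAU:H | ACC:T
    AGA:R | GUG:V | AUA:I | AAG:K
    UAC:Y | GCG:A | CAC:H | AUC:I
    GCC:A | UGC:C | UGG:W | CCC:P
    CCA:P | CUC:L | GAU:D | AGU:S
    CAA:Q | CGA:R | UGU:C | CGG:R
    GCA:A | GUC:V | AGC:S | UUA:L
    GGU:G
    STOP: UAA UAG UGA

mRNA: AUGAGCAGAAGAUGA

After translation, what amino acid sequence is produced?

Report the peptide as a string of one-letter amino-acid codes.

start AUG at pos 0
pos 0: AUG -> M; peptide=M
pos 3: AGC -> S; peptide=MS
pos 6: AGA -> R; peptide=MSR
pos 9: AGA -> R; peptide=MSRR
pos 12: UGA -> STOP

Answer: MSRR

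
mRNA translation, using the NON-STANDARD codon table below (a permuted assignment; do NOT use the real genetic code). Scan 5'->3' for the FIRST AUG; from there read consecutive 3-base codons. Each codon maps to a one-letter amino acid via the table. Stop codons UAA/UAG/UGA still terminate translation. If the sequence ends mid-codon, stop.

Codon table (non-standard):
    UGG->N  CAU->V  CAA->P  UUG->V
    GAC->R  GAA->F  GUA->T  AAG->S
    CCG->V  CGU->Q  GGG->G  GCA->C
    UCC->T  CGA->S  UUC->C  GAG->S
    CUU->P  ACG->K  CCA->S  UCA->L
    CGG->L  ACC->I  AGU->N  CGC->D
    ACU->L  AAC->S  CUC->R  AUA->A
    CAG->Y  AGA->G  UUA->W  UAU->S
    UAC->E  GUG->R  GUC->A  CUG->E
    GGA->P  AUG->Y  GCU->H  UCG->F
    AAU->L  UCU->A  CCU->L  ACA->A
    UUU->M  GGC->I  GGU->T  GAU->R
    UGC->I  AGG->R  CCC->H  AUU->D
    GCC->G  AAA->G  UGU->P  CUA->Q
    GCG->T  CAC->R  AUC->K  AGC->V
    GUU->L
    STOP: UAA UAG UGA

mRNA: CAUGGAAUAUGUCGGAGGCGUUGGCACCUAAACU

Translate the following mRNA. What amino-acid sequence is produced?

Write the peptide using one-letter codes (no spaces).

Answer: YFSAPILII

Derivation:
start AUG at pos 1
pos 1: AUG -> Y; peptide=Y
pos 4: GAA -> F; peptide=YF
pos 7: UAU -> S; peptide=YFS
pos 10: GUC -> A; peptide=YFSA
pos 13: GGA -> P; peptide=YFSAP
pos 16: GGC -> I; peptide=YFSAPI
pos 19: GUU -> L; peptide=YFSAPIL
pos 22: GGC -> I; peptide=YFSAPILI
pos 25: ACC -> I; peptide=YFSAPILII
pos 28: UAA -> STOP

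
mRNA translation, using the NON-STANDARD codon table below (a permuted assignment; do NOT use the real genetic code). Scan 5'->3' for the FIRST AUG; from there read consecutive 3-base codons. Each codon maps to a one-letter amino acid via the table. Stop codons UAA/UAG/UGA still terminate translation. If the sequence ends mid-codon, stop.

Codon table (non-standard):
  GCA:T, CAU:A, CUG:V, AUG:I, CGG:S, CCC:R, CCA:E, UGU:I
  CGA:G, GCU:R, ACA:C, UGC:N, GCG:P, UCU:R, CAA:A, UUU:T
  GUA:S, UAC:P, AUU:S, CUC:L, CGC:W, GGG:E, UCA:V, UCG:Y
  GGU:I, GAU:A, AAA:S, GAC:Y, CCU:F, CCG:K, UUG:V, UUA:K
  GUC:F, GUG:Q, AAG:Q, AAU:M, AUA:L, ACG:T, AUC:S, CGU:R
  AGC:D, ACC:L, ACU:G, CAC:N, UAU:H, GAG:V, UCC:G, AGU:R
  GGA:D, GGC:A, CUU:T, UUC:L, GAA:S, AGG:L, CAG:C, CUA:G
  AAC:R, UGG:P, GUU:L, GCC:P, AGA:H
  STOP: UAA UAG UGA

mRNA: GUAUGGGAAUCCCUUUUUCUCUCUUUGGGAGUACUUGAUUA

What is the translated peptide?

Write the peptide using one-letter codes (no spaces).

Answer: IDSFTRLTERG

Derivation:
start AUG at pos 2
pos 2: AUG -> I; peptide=I
pos 5: GGA -> D; peptide=ID
pos 8: AUC -> S; peptide=IDS
pos 11: CCU -> F; peptide=IDSF
pos 14: UUU -> T; peptide=IDSFT
pos 17: UCU -> R; peptide=IDSFTR
pos 20: CUC -> L; peptide=IDSFTRL
pos 23: UUU -> T; peptide=IDSFTRLT
pos 26: GGG -> E; peptide=IDSFTRLTE
pos 29: AGU -> R; peptide=IDSFTRLTER
pos 32: ACU -> G; peptide=IDSFTRLTERG
pos 35: UGA -> STOP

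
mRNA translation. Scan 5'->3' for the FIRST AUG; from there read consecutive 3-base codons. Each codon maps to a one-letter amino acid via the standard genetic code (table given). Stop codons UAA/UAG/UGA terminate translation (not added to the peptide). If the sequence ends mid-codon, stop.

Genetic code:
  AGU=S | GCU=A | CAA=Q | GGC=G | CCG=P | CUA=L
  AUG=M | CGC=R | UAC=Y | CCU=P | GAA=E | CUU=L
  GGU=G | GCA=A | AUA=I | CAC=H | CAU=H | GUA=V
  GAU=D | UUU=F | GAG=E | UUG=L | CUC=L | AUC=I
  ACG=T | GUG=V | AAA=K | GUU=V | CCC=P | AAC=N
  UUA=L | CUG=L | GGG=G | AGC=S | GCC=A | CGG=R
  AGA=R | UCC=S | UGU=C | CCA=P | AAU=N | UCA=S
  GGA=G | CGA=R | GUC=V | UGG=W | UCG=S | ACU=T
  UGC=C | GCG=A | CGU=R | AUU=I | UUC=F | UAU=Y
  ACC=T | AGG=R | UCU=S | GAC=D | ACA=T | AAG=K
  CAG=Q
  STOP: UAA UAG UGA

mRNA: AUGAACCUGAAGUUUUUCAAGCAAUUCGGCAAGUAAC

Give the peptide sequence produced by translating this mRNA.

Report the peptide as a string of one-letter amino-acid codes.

Answer: MNLKFFKQFGK

Derivation:
start AUG at pos 0
pos 0: AUG -> M; peptide=M
pos 3: AAC -> N; peptide=MN
pos 6: CUG -> L; peptide=MNL
pos 9: AAG -> K; peptide=MNLK
pos 12: UUU -> F; peptide=MNLKF
pos 15: UUC -> F; peptide=MNLKFF
pos 18: AAG -> K; peptide=MNLKFFK
pos 21: CAA -> Q; peptide=MNLKFFKQ
pos 24: UUC -> F; peptide=MNLKFFKQF
pos 27: GGC -> G; peptide=MNLKFFKQFG
pos 30: AAG -> K; peptide=MNLKFFKQFGK
pos 33: UAA -> STOP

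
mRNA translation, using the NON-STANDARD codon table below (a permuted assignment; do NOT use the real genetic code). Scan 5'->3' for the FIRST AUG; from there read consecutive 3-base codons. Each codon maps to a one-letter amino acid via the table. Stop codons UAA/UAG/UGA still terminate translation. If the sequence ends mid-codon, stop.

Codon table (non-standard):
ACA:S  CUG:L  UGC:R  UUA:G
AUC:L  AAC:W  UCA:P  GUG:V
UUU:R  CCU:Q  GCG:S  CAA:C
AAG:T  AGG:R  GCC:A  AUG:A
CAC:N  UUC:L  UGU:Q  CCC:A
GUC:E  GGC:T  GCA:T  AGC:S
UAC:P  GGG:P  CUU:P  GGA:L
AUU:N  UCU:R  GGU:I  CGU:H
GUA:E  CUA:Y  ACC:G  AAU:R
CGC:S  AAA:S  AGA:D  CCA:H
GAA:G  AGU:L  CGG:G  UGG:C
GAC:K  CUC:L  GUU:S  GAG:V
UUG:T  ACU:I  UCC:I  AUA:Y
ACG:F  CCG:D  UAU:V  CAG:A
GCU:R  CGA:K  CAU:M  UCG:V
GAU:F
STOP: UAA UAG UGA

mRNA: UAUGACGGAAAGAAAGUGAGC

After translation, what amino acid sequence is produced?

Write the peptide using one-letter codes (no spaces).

start AUG at pos 1
pos 1: AUG -> A; peptide=A
pos 4: ACG -> F; peptide=AF
pos 7: GAA -> G; peptide=AFG
pos 10: AGA -> D; peptide=AFGD
pos 13: AAG -> T; peptide=AFGDT
pos 16: UGA -> STOP

Answer: AFGDT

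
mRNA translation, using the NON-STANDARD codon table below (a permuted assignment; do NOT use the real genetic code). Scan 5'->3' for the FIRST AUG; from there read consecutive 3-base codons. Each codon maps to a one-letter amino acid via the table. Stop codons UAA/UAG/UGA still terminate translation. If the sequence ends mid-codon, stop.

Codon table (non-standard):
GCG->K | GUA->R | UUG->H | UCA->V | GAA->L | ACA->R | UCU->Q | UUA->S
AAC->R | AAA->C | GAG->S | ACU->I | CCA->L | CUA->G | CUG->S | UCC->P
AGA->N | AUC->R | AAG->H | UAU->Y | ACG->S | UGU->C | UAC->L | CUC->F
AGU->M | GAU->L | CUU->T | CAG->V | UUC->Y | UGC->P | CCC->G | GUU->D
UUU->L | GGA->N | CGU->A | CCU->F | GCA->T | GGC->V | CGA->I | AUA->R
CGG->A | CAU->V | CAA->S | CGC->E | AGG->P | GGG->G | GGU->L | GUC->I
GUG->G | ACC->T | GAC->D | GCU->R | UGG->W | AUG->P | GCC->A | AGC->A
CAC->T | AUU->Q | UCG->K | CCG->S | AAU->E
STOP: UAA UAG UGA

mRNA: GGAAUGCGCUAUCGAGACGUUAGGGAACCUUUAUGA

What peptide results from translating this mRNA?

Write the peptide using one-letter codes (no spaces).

start AUG at pos 3
pos 3: AUG -> P; peptide=P
pos 6: CGC -> E; peptide=PE
pos 9: UAU -> Y; peptide=PEY
pos 12: CGA -> I; peptide=PEYI
pos 15: GAC -> D; peptide=PEYID
pos 18: GUU -> D; peptide=PEYIDD
pos 21: AGG -> P; peptide=PEYIDDP
pos 24: GAA -> L; peptide=PEYIDDPL
pos 27: CCU -> F; peptide=PEYIDDPLF
pos 30: UUA -> S; peptide=PEYIDDPLFS
pos 33: UGA -> STOP

Answer: PEYIDDPLFS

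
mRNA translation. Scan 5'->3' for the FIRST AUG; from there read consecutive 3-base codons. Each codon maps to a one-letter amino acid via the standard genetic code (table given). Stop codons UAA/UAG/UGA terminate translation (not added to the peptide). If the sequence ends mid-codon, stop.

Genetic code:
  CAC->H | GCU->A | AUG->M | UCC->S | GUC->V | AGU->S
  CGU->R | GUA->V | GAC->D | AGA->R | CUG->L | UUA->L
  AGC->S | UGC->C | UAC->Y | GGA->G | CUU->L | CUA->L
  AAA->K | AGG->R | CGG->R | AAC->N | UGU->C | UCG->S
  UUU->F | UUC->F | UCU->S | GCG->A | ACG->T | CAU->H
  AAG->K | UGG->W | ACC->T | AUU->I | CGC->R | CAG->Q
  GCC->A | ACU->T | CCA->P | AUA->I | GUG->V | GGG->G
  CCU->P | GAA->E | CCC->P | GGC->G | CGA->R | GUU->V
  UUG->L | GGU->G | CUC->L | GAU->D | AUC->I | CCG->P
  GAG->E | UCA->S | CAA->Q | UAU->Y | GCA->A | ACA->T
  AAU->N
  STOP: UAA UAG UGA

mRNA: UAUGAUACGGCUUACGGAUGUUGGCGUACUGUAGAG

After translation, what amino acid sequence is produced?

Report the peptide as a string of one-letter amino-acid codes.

Answer: MIRLTDVGVL

Derivation:
start AUG at pos 1
pos 1: AUG -> M; peptide=M
pos 4: AUA -> I; peptide=MI
pos 7: CGG -> R; peptide=MIR
pos 10: CUU -> L; peptide=MIRL
pos 13: ACG -> T; peptide=MIRLT
pos 16: GAU -> D; peptide=MIRLTD
pos 19: GUU -> V; peptide=MIRLTDV
pos 22: GGC -> G; peptide=MIRLTDVG
pos 25: GUA -> V; peptide=MIRLTDVGV
pos 28: CUG -> L; peptide=MIRLTDVGVL
pos 31: UAG -> STOP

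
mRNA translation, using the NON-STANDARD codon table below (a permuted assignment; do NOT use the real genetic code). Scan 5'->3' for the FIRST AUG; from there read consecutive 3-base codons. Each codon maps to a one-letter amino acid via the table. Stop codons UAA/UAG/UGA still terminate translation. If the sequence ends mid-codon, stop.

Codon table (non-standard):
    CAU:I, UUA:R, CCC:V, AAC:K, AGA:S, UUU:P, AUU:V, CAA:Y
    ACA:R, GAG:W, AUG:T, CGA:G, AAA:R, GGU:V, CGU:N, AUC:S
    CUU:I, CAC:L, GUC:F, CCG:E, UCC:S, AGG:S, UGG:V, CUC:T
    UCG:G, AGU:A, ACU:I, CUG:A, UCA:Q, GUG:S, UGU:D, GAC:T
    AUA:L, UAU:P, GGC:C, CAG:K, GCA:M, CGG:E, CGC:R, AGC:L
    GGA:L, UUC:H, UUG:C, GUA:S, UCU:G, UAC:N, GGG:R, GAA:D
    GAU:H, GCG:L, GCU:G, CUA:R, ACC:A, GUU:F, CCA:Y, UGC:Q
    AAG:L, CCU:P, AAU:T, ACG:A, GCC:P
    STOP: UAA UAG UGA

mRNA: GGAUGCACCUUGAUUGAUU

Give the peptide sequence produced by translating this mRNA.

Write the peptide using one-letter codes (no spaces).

start AUG at pos 2
pos 2: AUG -> T; peptide=T
pos 5: CAC -> L; peptide=TL
pos 8: CUU -> I; peptide=TLI
pos 11: GAU -> H; peptide=TLIH
pos 14: UGA -> STOP

Answer: TLIH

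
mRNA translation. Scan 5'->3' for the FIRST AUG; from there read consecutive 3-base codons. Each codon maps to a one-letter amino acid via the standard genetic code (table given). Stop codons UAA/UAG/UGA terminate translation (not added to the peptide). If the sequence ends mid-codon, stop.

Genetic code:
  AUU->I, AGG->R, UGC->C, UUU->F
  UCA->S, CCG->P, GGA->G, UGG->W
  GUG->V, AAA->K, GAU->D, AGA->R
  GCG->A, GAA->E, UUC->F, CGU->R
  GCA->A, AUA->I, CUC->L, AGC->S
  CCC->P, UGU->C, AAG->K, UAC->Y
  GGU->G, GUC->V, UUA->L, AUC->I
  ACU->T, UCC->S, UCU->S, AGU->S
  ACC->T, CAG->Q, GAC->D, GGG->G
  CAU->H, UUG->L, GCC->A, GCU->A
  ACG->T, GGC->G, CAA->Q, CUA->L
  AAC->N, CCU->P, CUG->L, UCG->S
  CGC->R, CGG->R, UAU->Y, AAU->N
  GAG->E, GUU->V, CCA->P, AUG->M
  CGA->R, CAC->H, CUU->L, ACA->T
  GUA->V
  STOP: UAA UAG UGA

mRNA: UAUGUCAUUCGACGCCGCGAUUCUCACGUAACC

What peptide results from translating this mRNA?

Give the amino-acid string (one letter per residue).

Answer: MSFDAAILT

Derivation:
start AUG at pos 1
pos 1: AUG -> M; peptide=M
pos 4: UCA -> S; peptide=MS
pos 7: UUC -> F; peptide=MSF
pos 10: GAC -> D; peptide=MSFD
pos 13: GCC -> A; peptide=MSFDA
pos 16: GCG -> A; peptide=MSFDAA
pos 19: AUU -> I; peptide=MSFDAAI
pos 22: CUC -> L; peptide=MSFDAAIL
pos 25: ACG -> T; peptide=MSFDAAILT
pos 28: UAA -> STOP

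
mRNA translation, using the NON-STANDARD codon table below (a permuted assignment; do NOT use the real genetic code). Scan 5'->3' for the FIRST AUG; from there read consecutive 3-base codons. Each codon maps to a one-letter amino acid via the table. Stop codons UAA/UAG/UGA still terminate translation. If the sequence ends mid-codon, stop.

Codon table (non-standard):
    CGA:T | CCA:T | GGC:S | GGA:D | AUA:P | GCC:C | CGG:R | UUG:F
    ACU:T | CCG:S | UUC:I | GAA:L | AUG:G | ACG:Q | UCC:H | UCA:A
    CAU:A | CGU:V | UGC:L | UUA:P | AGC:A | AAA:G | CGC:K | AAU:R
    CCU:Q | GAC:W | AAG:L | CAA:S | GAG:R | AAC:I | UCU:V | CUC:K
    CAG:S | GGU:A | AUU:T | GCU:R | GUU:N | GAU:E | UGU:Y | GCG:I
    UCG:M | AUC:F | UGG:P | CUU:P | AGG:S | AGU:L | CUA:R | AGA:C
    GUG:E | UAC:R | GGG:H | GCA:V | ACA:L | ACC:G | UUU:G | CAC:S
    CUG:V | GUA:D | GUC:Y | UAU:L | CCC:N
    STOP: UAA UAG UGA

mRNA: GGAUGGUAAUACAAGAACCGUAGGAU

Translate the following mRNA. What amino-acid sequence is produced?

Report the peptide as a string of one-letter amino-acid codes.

Answer: GDPSLS

Derivation:
start AUG at pos 2
pos 2: AUG -> G; peptide=G
pos 5: GUA -> D; peptide=GD
pos 8: AUA -> P; peptide=GDP
pos 11: CAA -> S; peptide=GDPS
pos 14: GAA -> L; peptide=GDPSL
pos 17: CCG -> S; peptide=GDPSLS
pos 20: UAG -> STOP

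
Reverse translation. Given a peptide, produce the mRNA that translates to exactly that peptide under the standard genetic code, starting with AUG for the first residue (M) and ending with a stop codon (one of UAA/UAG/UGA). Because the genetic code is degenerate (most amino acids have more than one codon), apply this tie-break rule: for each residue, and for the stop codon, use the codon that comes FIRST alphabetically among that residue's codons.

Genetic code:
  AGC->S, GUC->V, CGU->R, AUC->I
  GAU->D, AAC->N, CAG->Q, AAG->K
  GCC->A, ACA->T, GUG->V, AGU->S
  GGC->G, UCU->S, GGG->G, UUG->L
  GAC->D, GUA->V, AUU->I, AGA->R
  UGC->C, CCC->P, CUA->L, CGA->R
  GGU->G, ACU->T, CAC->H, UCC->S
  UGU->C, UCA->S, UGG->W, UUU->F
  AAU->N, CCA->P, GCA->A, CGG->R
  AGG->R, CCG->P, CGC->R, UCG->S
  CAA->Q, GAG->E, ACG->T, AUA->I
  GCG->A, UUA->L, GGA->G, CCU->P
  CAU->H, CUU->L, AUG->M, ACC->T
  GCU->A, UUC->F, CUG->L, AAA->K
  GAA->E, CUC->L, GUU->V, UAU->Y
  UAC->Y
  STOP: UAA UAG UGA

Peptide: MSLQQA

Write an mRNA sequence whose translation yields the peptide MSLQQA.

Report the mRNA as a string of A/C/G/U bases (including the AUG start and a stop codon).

residue 1: M -> AUG (start codon)
residue 2: S codons sorted = AGC,AGU,UCA,UCC,UCG,UCU -> pick first = AGC
residue 3: L codons sorted = CUA,CUC,CUG,CUU,UUA,UUG -> pick first = CUA
residue 4: Q codons sorted = CAA,CAG -> pick first = CAA
residue 5: Q codons sorted = CAA,CAG -> pick first = CAA
residue 6: A codons sorted = GCA,GCC,GCG,GCU -> pick first = GCA
terminator: stop codons sorted = UAA,UAG,UGA -> pick first = UAA

Answer: mRNA: AUGAGCCUACAACAAGCAUAA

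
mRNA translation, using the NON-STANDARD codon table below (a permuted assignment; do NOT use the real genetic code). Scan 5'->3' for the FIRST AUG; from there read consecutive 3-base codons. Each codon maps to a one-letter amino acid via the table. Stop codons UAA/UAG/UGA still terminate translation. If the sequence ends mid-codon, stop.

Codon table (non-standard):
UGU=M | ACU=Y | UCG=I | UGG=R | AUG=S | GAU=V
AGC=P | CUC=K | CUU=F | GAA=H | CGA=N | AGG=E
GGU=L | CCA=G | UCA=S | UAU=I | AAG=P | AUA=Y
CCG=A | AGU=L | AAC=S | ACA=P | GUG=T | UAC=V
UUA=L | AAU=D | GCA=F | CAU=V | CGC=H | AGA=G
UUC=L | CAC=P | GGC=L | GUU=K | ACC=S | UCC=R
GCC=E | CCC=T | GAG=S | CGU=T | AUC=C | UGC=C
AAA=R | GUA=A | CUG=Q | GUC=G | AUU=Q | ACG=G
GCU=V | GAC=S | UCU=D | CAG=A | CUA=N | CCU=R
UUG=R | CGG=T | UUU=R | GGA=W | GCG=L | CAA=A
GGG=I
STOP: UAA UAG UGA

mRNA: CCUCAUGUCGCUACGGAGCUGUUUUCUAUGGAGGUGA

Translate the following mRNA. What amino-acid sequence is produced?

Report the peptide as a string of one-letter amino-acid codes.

Answer: SINTPMRNRE

Derivation:
start AUG at pos 4
pos 4: AUG -> S; peptide=S
pos 7: UCG -> I; peptide=SI
pos 10: CUA -> N; peptide=SIN
pos 13: CGG -> T; peptide=SINT
pos 16: AGC -> P; peptide=SINTP
pos 19: UGU -> M; peptide=SINTPM
pos 22: UUU -> R; peptide=SINTPMR
pos 25: CUA -> N; peptide=SINTPMRN
pos 28: UGG -> R; peptide=SINTPMRNR
pos 31: AGG -> E; peptide=SINTPMRNRE
pos 34: UGA -> STOP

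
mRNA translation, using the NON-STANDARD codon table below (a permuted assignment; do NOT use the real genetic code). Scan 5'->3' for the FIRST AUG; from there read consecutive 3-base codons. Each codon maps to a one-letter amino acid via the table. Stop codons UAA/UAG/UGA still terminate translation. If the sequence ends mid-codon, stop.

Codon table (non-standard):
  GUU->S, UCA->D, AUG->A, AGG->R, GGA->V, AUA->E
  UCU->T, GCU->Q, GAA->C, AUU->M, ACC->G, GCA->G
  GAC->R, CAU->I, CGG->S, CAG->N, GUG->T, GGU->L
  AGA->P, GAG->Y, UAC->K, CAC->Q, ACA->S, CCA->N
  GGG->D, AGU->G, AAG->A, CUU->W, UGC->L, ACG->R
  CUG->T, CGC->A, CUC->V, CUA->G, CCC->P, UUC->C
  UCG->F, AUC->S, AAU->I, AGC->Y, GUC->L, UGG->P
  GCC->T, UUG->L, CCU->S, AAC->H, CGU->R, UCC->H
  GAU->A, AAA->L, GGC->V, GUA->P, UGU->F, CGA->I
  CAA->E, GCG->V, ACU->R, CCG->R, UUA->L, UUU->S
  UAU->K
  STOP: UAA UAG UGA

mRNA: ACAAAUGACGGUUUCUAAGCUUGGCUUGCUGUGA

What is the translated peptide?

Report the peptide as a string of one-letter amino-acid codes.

Answer: ARSTAWVLT

Derivation:
start AUG at pos 4
pos 4: AUG -> A; peptide=A
pos 7: ACG -> R; peptide=AR
pos 10: GUU -> S; peptide=ARS
pos 13: UCU -> T; peptide=ARST
pos 16: AAG -> A; peptide=ARSTA
pos 19: CUU -> W; peptide=ARSTAW
pos 22: GGC -> V; peptide=ARSTAWV
pos 25: UUG -> L; peptide=ARSTAWVL
pos 28: CUG -> T; peptide=ARSTAWVLT
pos 31: UGA -> STOP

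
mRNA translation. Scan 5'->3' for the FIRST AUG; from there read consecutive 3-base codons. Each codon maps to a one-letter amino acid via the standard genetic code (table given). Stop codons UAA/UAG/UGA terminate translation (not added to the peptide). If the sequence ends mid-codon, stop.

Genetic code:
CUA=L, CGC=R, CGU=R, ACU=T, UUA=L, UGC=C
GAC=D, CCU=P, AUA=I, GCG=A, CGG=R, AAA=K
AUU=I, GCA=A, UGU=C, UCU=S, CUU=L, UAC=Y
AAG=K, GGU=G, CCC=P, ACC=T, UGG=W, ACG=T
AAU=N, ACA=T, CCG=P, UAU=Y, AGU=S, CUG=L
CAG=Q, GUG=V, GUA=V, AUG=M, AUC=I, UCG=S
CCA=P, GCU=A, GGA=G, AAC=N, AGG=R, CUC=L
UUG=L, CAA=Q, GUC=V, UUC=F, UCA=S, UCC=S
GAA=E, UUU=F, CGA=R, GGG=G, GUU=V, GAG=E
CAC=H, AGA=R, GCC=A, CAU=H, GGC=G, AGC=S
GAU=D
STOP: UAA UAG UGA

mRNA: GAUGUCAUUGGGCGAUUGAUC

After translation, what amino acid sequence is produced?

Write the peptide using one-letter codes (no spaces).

Answer: MSLGD

Derivation:
start AUG at pos 1
pos 1: AUG -> M; peptide=M
pos 4: UCA -> S; peptide=MS
pos 7: UUG -> L; peptide=MSL
pos 10: GGC -> G; peptide=MSLG
pos 13: GAU -> D; peptide=MSLGD
pos 16: UGA -> STOP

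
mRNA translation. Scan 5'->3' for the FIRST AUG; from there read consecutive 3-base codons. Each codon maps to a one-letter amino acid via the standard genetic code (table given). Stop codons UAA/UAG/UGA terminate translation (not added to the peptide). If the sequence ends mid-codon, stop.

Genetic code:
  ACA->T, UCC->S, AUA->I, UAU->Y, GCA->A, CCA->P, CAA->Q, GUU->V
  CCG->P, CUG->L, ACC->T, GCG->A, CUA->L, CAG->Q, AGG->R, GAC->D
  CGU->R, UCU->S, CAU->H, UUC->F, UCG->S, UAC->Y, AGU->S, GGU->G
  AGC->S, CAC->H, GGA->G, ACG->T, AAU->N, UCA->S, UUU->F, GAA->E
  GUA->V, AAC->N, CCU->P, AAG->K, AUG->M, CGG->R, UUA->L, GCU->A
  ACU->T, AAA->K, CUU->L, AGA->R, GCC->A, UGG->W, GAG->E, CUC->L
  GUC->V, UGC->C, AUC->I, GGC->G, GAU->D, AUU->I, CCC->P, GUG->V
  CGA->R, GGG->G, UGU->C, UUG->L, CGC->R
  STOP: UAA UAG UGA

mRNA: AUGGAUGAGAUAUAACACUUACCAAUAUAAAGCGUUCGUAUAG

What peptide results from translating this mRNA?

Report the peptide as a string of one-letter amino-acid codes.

start AUG at pos 0
pos 0: AUG -> M; peptide=M
pos 3: GAU -> D; peptide=MD
pos 6: GAG -> E; peptide=MDE
pos 9: AUA -> I; peptide=MDEI
pos 12: UAA -> STOP

Answer: MDEI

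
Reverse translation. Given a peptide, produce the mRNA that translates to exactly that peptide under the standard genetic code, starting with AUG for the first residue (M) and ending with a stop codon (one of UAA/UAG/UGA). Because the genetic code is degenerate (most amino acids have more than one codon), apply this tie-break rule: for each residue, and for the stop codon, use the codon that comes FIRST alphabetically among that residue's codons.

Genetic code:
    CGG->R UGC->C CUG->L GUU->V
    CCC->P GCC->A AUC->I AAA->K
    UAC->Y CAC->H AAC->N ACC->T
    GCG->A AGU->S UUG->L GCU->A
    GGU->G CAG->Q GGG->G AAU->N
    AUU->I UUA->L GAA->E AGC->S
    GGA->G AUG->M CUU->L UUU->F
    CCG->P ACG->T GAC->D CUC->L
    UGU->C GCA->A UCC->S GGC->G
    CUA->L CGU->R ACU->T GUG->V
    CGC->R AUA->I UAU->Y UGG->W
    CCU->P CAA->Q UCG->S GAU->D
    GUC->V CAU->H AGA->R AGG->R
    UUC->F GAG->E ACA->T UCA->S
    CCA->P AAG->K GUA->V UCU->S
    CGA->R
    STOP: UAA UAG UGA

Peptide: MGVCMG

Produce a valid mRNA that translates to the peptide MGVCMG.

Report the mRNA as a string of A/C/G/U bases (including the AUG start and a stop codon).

residue 1: M -> AUG (start codon)
residue 2: G codons sorted = GGA,GGC,GGG,GGU -> pick first = GGA
residue 3: V codons sorted = GUA,GUC,GUG,GUU -> pick first = GUA
residue 4: C codons sorted = UGC,UGU -> pick first = UGC
residue 5: M -> AUG (only codon)
residue 6: G codons sorted = GGA,GGC,GGG,GGU -> pick first = GGA
terminator: stop codons sorted = UAA,UAG,UGA -> pick first = UAA

Answer: mRNA: AUGGGAGUAUGCAUGGGAUAA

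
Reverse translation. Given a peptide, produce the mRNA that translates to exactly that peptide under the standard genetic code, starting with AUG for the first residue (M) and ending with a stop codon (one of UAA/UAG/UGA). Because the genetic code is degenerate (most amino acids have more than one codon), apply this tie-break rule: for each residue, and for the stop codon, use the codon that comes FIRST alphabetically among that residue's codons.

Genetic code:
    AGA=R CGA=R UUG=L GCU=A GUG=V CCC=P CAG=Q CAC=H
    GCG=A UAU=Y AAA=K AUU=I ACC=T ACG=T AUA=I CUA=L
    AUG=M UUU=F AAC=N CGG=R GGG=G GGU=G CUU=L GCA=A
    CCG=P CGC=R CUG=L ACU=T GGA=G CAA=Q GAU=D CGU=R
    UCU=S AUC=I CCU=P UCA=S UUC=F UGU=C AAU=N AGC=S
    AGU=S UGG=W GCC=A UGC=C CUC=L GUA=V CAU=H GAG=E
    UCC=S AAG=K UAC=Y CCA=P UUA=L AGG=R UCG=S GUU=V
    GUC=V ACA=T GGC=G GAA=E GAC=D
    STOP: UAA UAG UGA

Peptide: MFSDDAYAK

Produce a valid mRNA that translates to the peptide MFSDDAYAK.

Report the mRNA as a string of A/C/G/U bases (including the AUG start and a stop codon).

Answer: mRNA: AUGUUCAGCGACGACGCAUACGCAAAAUAA

Derivation:
residue 1: M -> AUG (start codon)
residue 2: F codons sorted = UUC,UUU -> pick first = UUC
residue 3: S codons sorted = AGC,AGU,UCA,UCC,UCG,UCU -> pick first = AGC
residue 4: D codons sorted = GAC,GAU -> pick first = GAC
residue 5: D codons sorted = GAC,GAU -> pick first = GAC
residue 6: A codons sorted = GCA,GCC,GCG,GCU -> pick first = GCA
residue 7: Y codons sorted = UAC,UAU -> pick first = UAC
residue 8: A codons sorted = GCA,GCC,GCG,GCU -> pick first = GCA
residue 9: K codons sorted = AAA,AAG -> pick first = AAA
terminator: stop codons sorted = UAA,UAG,UGA -> pick first = UAA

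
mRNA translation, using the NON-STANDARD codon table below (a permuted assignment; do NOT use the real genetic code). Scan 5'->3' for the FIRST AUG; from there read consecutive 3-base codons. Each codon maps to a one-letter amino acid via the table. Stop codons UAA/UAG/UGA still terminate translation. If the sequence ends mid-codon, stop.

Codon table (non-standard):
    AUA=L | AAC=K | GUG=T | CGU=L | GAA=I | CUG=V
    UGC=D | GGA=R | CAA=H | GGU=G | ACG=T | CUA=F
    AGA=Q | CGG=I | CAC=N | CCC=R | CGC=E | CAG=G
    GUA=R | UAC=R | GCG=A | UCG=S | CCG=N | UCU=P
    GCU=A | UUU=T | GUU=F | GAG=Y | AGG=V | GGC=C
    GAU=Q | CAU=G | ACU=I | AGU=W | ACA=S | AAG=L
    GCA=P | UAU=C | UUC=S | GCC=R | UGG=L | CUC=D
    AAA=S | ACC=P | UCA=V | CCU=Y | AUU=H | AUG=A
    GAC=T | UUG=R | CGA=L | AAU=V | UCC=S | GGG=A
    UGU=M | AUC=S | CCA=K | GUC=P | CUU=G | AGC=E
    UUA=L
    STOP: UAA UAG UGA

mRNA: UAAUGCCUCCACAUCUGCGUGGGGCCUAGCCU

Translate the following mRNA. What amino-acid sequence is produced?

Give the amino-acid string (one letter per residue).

start AUG at pos 2
pos 2: AUG -> A; peptide=A
pos 5: CCU -> Y; peptide=AY
pos 8: CCA -> K; peptide=AYK
pos 11: CAU -> G; peptide=AYKG
pos 14: CUG -> V; peptide=AYKGV
pos 17: CGU -> L; peptide=AYKGVL
pos 20: GGG -> A; peptide=AYKGVLA
pos 23: GCC -> R; peptide=AYKGVLAR
pos 26: UAG -> STOP

Answer: AYKGVLAR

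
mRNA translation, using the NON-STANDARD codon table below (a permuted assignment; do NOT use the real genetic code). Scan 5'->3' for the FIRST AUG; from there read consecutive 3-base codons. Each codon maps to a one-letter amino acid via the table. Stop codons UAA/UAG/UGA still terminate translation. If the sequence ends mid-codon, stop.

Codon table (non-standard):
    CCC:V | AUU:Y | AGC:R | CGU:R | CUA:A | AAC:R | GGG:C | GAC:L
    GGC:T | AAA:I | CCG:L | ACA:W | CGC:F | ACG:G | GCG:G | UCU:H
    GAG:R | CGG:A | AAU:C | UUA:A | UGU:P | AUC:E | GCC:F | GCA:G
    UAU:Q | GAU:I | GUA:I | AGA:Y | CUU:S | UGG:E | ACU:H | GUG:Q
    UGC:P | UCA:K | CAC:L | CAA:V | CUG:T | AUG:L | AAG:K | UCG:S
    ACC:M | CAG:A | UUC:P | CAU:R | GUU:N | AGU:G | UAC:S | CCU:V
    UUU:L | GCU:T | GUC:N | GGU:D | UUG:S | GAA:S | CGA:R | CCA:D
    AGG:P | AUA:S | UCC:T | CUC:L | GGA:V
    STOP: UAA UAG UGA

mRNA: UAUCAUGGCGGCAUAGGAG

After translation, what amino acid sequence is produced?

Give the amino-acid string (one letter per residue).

Answer: LGG

Derivation:
start AUG at pos 4
pos 4: AUG -> L; peptide=L
pos 7: GCG -> G; peptide=LG
pos 10: GCA -> G; peptide=LGG
pos 13: UAG -> STOP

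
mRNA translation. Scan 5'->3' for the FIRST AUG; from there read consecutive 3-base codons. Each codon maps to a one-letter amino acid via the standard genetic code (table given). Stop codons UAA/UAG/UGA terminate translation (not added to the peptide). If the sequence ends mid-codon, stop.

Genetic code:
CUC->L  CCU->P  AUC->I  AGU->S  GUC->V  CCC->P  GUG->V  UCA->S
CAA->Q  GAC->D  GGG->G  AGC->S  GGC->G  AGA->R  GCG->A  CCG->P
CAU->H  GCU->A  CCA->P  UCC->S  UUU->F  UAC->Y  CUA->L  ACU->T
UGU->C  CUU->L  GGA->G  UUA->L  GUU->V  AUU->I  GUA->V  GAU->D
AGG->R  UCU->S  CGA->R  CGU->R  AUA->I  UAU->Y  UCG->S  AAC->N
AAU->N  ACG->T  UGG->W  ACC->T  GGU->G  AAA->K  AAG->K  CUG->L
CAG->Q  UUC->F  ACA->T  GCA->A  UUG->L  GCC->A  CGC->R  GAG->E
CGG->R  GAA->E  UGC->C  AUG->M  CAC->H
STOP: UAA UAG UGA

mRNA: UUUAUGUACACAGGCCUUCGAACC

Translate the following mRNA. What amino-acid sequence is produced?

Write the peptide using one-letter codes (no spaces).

start AUG at pos 3
pos 3: AUG -> M; peptide=M
pos 6: UAC -> Y; peptide=MY
pos 9: ACA -> T; peptide=MYT
pos 12: GGC -> G; peptide=MYTG
pos 15: CUU -> L; peptide=MYTGL
pos 18: CGA -> R; peptide=MYTGLR
pos 21: ACC -> T; peptide=MYTGLRT
pos 24: only 0 nt remain (<3), stop (end of mRNA)

Answer: MYTGLRT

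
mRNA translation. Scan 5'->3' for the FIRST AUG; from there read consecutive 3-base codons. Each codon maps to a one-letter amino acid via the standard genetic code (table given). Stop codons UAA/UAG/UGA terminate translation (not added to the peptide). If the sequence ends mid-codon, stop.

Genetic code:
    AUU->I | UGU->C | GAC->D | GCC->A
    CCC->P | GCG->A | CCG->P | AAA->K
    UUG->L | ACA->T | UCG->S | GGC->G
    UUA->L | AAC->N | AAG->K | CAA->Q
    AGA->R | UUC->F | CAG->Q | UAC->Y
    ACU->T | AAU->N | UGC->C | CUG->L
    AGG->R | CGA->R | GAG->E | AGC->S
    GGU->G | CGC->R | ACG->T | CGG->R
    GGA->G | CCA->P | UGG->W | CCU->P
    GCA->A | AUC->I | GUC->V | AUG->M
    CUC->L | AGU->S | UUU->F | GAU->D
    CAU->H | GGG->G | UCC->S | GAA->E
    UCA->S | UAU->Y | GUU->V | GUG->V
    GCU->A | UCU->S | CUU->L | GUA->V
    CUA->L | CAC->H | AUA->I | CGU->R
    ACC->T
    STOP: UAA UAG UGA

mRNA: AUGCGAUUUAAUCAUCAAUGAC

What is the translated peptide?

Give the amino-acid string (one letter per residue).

start AUG at pos 0
pos 0: AUG -> M; peptide=M
pos 3: CGA -> R; peptide=MR
pos 6: UUU -> F; peptide=MRF
pos 9: AAU -> N; peptide=MRFN
pos 12: CAU -> H; peptide=MRFNH
pos 15: CAA -> Q; peptide=MRFNHQ
pos 18: UGA -> STOP

Answer: MRFNHQ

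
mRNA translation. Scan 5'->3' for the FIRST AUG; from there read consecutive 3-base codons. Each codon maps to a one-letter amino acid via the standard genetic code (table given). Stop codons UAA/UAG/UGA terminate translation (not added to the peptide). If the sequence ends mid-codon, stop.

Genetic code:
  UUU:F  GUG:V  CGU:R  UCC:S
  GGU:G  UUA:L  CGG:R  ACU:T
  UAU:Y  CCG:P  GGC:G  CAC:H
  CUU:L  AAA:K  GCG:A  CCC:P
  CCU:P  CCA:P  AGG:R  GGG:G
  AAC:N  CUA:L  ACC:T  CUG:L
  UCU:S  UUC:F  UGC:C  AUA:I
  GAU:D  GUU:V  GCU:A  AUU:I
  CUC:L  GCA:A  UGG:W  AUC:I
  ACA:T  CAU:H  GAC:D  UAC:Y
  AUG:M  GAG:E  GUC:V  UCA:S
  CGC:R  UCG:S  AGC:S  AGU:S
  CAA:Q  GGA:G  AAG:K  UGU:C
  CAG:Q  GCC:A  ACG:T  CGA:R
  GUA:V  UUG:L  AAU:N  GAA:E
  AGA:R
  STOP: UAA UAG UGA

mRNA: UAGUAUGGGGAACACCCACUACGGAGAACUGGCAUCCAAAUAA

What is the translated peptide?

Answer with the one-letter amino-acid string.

start AUG at pos 4
pos 4: AUG -> M; peptide=M
pos 7: GGG -> G; peptide=MG
pos 10: AAC -> N; peptide=MGN
pos 13: ACC -> T; peptide=MGNT
pos 16: CAC -> H; peptide=MGNTH
pos 19: UAC -> Y; peptide=MGNTHY
pos 22: GGA -> G; peptide=MGNTHYG
pos 25: GAA -> E; peptide=MGNTHYGE
pos 28: CUG -> L; peptide=MGNTHYGEL
pos 31: GCA -> A; peptide=MGNTHYGELA
pos 34: UCC -> S; peptide=MGNTHYGELAS
pos 37: AAA -> K; peptide=MGNTHYGELASK
pos 40: UAA -> STOP

Answer: MGNTHYGELASK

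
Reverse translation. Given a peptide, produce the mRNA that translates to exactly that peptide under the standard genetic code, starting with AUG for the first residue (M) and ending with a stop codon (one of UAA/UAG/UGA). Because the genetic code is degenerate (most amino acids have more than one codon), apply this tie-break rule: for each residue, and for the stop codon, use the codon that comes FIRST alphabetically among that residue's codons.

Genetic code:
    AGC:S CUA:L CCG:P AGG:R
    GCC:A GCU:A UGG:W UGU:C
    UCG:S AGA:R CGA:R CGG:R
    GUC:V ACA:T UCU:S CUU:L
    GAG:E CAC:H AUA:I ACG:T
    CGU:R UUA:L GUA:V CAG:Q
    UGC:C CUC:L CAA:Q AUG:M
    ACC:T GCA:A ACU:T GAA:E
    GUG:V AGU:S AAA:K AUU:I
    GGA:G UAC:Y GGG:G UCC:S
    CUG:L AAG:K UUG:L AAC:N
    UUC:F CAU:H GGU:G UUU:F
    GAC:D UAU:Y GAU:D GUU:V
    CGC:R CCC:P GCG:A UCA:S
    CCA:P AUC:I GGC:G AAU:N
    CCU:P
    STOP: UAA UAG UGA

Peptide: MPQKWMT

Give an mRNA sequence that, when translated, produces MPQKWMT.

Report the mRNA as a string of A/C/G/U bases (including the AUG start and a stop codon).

Answer: mRNA: AUGCCACAAAAAUGGAUGACAUAA

Derivation:
residue 1: M -> AUG (start codon)
residue 2: P codons sorted = CCA,CCC,CCG,CCU -> pick first = CCA
residue 3: Q codons sorted = CAA,CAG -> pick first = CAA
residue 4: K codons sorted = AAA,AAG -> pick first = AAA
residue 5: W -> UGG (only codon)
residue 6: M -> AUG (only codon)
residue 7: T codons sorted = ACA,ACC,ACG,ACU -> pick first = ACA
terminator: stop codons sorted = UAA,UAG,UGA -> pick first = UAA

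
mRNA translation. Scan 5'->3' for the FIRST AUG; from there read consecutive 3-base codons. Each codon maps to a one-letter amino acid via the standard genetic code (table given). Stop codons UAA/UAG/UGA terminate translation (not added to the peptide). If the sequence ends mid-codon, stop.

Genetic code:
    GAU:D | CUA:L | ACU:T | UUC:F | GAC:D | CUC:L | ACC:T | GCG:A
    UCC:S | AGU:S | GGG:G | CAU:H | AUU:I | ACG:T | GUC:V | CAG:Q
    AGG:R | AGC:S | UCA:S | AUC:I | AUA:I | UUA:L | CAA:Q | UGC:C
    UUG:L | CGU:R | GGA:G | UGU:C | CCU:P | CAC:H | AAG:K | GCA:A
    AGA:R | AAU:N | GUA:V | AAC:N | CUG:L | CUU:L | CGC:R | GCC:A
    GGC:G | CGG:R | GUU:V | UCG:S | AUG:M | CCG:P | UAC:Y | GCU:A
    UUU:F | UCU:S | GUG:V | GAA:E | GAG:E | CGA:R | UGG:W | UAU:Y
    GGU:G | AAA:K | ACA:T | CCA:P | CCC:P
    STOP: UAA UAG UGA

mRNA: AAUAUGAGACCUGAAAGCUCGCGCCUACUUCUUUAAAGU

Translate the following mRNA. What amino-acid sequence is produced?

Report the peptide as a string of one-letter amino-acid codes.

start AUG at pos 3
pos 3: AUG -> M; peptide=M
pos 6: AGA -> R; peptide=MR
pos 9: CCU -> P; peptide=MRP
pos 12: GAA -> E; peptide=MRPE
pos 15: AGC -> S; peptide=MRPES
pos 18: UCG -> S; peptide=MRPESS
pos 21: CGC -> R; peptide=MRPESSR
pos 24: CUA -> L; peptide=MRPESSRL
pos 27: CUU -> L; peptide=MRPESSRLL
pos 30: CUU -> L; peptide=MRPESSRLLL
pos 33: UAA -> STOP

Answer: MRPESSRLLL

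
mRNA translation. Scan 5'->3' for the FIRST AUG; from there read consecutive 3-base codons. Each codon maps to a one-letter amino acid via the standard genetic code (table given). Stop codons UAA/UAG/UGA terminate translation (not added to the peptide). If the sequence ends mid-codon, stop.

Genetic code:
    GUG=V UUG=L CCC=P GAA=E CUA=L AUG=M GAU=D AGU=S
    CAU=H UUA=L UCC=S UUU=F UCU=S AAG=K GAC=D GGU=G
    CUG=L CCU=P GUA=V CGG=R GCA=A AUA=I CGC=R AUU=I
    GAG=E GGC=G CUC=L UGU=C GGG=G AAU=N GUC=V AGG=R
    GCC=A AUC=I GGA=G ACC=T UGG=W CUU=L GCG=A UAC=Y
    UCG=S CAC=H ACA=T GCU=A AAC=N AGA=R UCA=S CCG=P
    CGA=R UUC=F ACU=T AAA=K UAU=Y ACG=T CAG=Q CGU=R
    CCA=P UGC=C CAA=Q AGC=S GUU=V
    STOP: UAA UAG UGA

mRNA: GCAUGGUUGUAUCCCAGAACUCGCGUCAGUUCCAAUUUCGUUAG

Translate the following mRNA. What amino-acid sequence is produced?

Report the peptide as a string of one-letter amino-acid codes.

Answer: MVVSQNSRQFQFR

Derivation:
start AUG at pos 2
pos 2: AUG -> M; peptide=M
pos 5: GUU -> V; peptide=MV
pos 8: GUA -> V; peptide=MVV
pos 11: UCC -> S; peptide=MVVS
pos 14: CAG -> Q; peptide=MVVSQ
pos 17: AAC -> N; peptide=MVVSQN
pos 20: UCG -> S; peptide=MVVSQNS
pos 23: CGU -> R; peptide=MVVSQNSR
pos 26: CAG -> Q; peptide=MVVSQNSRQ
pos 29: UUC -> F; peptide=MVVSQNSRQF
pos 32: CAA -> Q; peptide=MVVSQNSRQFQ
pos 35: UUU -> F; peptide=MVVSQNSRQFQF
pos 38: CGU -> R; peptide=MVVSQNSRQFQFR
pos 41: UAG -> STOP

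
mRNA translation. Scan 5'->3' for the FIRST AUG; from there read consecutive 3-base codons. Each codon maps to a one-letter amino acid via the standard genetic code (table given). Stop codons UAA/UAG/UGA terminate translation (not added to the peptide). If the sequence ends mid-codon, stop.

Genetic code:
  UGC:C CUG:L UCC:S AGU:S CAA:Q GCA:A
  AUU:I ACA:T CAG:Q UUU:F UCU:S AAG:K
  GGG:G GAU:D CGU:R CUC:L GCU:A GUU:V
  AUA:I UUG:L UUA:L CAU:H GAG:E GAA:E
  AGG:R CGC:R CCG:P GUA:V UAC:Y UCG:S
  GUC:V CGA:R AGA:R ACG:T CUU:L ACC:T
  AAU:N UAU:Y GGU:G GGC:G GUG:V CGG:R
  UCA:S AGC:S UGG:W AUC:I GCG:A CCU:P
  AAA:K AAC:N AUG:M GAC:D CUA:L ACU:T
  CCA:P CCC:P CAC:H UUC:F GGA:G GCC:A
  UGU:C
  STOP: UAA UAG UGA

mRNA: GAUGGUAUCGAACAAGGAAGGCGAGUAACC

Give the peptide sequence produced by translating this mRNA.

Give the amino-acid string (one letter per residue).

start AUG at pos 1
pos 1: AUG -> M; peptide=M
pos 4: GUA -> V; peptide=MV
pos 7: UCG -> S; peptide=MVS
pos 10: AAC -> N; peptide=MVSN
pos 13: AAG -> K; peptide=MVSNK
pos 16: GAA -> E; peptide=MVSNKE
pos 19: GGC -> G; peptide=MVSNKEG
pos 22: GAG -> E; peptide=MVSNKEGE
pos 25: UAA -> STOP

Answer: MVSNKEGE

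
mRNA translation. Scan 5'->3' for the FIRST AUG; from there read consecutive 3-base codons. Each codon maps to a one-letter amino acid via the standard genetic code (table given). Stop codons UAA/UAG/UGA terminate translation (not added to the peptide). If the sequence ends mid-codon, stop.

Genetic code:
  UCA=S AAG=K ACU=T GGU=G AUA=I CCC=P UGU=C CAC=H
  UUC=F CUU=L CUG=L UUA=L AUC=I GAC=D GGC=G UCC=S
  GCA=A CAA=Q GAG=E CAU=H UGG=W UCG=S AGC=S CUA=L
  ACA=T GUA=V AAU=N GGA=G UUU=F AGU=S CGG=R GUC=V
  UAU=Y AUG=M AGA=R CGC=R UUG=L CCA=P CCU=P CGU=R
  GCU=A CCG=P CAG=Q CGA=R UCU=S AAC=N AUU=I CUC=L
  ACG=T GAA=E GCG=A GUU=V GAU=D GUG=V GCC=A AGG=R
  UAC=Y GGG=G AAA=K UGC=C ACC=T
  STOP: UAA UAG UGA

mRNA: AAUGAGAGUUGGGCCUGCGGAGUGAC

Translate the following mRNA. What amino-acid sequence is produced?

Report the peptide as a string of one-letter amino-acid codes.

start AUG at pos 1
pos 1: AUG -> M; peptide=M
pos 4: AGA -> R; peptide=MR
pos 7: GUU -> V; peptide=MRV
pos 10: GGG -> G; peptide=MRVG
pos 13: CCU -> P; peptide=MRVGP
pos 16: GCG -> A; peptide=MRVGPA
pos 19: GAG -> E; peptide=MRVGPAE
pos 22: UGA -> STOP

Answer: MRVGPAE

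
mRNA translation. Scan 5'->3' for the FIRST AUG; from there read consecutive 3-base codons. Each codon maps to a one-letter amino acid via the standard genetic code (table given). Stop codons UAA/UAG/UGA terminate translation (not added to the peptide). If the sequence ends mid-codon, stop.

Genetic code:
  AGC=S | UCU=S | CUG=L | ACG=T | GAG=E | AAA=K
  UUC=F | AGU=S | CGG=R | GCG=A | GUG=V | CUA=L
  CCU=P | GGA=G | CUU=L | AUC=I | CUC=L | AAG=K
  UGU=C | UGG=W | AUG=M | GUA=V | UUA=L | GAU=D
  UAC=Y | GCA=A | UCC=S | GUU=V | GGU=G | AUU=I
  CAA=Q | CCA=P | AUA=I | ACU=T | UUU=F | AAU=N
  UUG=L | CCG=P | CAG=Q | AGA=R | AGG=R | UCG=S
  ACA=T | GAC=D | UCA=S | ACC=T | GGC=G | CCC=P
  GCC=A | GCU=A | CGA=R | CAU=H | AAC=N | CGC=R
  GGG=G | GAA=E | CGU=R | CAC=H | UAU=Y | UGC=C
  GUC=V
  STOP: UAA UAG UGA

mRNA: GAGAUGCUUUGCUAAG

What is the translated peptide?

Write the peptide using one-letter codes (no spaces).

Answer: MLC

Derivation:
start AUG at pos 3
pos 3: AUG -> M; peptide=M
pos 6: CUU -> L; peptide=ML
pos 9: UGC -> C; peptide=MLC
pos 12: UAA -> STOP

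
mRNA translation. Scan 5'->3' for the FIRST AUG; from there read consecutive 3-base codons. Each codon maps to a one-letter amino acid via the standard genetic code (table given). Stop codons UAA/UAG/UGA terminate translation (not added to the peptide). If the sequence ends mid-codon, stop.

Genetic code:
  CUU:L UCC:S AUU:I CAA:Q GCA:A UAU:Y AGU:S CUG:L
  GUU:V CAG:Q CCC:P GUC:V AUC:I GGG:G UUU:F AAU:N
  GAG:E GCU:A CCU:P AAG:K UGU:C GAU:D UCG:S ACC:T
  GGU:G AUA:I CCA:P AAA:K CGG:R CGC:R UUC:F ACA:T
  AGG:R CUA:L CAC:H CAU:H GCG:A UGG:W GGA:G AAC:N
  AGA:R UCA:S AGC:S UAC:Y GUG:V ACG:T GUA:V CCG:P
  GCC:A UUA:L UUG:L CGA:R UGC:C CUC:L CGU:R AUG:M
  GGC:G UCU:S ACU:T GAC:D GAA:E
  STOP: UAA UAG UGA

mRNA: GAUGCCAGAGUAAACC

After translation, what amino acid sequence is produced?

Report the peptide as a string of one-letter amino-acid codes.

Answer: MPE

Derivation:
start AUG at pos 1
pos 1: AUG -> M; peptide=M
pos 4: CCA -> P; peptide=MP
pos 7: GAG -> E; peptide=MPE
pos 10: UAA -> STOP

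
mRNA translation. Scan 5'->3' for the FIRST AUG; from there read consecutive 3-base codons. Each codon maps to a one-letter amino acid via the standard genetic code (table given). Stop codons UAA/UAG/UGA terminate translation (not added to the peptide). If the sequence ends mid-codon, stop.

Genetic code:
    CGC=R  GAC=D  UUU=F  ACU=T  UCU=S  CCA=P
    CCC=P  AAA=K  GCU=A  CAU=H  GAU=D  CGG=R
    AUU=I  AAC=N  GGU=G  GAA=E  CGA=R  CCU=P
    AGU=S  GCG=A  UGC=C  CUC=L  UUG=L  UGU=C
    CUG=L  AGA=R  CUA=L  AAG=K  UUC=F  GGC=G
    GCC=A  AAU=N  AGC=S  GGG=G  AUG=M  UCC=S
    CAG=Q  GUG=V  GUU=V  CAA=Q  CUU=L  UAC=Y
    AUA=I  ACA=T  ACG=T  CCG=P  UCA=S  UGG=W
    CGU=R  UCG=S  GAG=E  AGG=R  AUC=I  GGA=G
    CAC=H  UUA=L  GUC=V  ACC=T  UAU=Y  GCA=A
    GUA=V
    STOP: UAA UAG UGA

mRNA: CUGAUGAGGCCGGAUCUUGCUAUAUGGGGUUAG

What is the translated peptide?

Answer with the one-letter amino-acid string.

start AUG at pos 3
pos 3: AUG -> M; peptide=M
pos 6: AGG -> R; peptide=MR
pos 9: CCG -> P; peptide=MRP
pos 12: GAU -> D; peptide=MRPD
pos 15: CUU -> L; peptide=MRPDL
pos 18: GCU -> A; peptide=MRPDLA
pos 21: AUA -> I; peptide=MRPDLAI
pos 24: UGG -> W; peptide=MRPDLAIW
pos 27: GGU -> G; peptide=MRPDLAIWG
pos 30: UAG -> STOP

Answer: MRPDLAIWG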